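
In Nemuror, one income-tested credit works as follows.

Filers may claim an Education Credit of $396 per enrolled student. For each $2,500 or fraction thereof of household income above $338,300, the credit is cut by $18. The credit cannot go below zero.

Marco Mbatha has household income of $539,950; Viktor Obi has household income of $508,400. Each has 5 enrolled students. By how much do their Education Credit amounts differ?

$216

Marco ($539,950): Education Credit: base = 5 × $396 = $1,980. income exceeds $338,300 by $201,650, which is 81 full-or-partial $2,500 increments; reduction = 81 × $18 = $1,458, leaving $522.
Viktor ($508,400): Education Credit: base = 5 × $396 = $1,980. income exceeds $338,300 by $170,100, which is 69 full-or-partial $2,500 increments; reduction = 69 × $18 = $1,242, leaving $738.
Difference: |$522 − $738| = $216.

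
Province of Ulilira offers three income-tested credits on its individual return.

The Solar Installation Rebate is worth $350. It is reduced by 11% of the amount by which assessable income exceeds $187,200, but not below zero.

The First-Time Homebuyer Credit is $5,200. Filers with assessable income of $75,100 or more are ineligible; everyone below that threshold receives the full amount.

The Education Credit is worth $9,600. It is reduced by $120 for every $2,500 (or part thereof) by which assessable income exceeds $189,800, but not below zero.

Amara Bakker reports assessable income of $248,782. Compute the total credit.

$6,720

Solar Installation Rebate: 11% of the $61,582 excess over $187,200 is $6,774.02 ≥ base, so the credit is $0.
First-Time Homebuyer Credit: $248,782 meets or exceeds the $75,100 cutoff, so the credit is $0.
Education Credit: income exceeds $189,800 by $58,982, which is 24 full-or-partial $2,500 increments; reduction = 24 × $120 = $2,880, leaving $6,720.
Total: $0 + $0 + $6,720 = $6,720.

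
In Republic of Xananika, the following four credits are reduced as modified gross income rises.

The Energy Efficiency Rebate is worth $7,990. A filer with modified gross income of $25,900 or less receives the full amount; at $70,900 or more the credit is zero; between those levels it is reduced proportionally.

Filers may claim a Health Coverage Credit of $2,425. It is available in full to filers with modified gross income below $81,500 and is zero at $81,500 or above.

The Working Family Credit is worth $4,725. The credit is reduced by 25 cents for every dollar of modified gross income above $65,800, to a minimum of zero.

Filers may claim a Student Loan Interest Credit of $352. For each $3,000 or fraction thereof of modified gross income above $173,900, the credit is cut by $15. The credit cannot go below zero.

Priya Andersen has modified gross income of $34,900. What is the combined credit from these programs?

$13,894

Energy Efficiency Rebate: $34,900 is $9,000 into a $45,000 phase-out range, leaving 36,000/45,000 of the credit: $7,990 × 36,000/45,000 = $6,392.
Health Coverage Credit: $34,900 is below the $81,500 cutoff, so the full $2,425 applies.
Working Family Credit: $34,900 is at or below the $65,800 threshold, so the full $4,725 applies.
Student Loan Interest Credit: $34,900 is at or below the $173,900 threshold, so the full $352 applies.
Total: $6,392 + $2,425 + $4,725 + $352 = $13,894.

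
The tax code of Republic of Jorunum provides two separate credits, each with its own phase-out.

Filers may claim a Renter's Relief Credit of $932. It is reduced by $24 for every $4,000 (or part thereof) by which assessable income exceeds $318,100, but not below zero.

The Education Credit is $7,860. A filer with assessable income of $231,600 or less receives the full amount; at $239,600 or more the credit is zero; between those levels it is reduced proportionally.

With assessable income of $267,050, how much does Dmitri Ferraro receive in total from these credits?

$932

Renter's Relief Credit: $267,050 is at or below the $318,100 threshold, so the full $932 applies.
Education Credit: $267,050 is at or above $239,600, so the credit is $0.
Total: $932 + $0 = $932.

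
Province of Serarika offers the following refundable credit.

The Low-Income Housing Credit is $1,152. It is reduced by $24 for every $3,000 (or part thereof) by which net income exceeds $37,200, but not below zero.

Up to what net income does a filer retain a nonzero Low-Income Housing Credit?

After 47 increments the reduction is 47 × $24 = $1,128, leaving $24; one more increment wipes it out. Increment 47 ends at excess 47 × $3,000 = $141,000, so the highest qualifying income is $37,200 + $141,000 = $178,200.

$178,200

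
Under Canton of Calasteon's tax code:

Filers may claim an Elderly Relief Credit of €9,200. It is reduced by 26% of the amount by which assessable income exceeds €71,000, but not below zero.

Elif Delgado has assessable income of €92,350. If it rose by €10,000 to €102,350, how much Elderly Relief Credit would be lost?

€2,600

At €92,350 — 26% of the €21,350 excess over €71,000 is €5,551; credit = €9,200 − €5,551 = €3,649.
At €102,350 — 26% of the €31,350 excess over €71,000 is €8,151; credit = €9,200 − €8,151 = €1,049.
Lost: €3,649 − €1,049 = €2,600.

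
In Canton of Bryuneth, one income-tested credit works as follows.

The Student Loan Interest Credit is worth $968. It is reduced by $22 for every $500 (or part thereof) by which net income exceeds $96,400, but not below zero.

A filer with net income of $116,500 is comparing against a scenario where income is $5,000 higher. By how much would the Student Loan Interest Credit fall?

At $116,500 — income exceeds $96,400 by $20,100, which is 41 full-or-partial $500 increments; reduction = 41 × $22 = $902, leaving $66.
At $121,500 — income exceeds $96,400 by $25,100 → 51 increments × $22 = $1,122 ≥ base, so the credit is $0.
Lost: $66 − $0 = $66.

$66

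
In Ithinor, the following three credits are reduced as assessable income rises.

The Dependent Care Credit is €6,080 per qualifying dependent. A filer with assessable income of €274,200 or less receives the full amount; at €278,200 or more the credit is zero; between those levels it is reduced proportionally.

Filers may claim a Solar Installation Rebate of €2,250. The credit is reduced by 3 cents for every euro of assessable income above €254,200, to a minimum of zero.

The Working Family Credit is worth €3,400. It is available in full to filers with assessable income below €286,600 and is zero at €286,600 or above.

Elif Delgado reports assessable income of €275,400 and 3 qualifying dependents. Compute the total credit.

€17,782

Dependent Care Credit: base = 3 × €6,080 = €18,240. €275,400 is €1,200 into a €4,000 phase-out range, leaving 2,800/4,000 of the credit: €18,240 × 2,800/4,000 = €12,768.
Solar Installation Rebate: 3% of the €21,200 excess over €254,200 is €636; credit = €2,250 − €636 = €1,614.
Working Family Credit: €275,400 is below the €286,600 cutoff, so the full €3,400 applies.
Total: €12,768 + €1,614 + €3,400 = €17,782.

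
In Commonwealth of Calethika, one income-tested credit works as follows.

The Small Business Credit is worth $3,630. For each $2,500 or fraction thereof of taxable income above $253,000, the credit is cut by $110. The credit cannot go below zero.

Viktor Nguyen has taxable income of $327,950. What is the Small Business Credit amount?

$330

Small Business Credit: income exceeds $253,000 by $74,950, which is 30 full-or-partial $2,500 increments; reduction = 30 × $110 = $3,300, leaving $330.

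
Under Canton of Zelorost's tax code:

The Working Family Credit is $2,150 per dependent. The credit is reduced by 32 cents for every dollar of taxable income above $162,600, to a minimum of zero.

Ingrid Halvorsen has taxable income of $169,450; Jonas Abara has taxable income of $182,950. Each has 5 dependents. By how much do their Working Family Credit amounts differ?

Ingrid ($169,450): Working Family Credit: base = 5 × $2,150 = $10,750. 32% of the $6,850 excess over $162,600 is $2,192; credit = $10,750 − $2,192 = $8,558.
Jonas ($182,950): Working Family Credit: base = 5 × $2,150 = $10,750. 32% of the $20,350 excess over $162,600 is $6,512; credit = $10,750 − $6,512 = $4,238.
Difference: |$8,558 − $4,238| = $4,320.

$4,320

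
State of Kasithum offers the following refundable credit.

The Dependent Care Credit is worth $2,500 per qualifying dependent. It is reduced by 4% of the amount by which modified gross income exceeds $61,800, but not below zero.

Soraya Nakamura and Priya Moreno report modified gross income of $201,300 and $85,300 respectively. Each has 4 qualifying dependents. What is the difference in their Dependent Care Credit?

$4,640

Soraya ($201,300): Dependent Care Credit: base = 4 × $2,500 = $10,000. 4% of the $139,500 excess over $61,800 is $5,580; credit = $10,000 − $5,580 = $4,420.
Priya ($85,300): Dependent Care Credit: base = 4 × $2,500 = $10,000. 4% of the $23,500 excess over $61,800 is $940; credit = $10,000 − $940 = $9,060.
Difference: |$4,420 − $9,060| = $4,640.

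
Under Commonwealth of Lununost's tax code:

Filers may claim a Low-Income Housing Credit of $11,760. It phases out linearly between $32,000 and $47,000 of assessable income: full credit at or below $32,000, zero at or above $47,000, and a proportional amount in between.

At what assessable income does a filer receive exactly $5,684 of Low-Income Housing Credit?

$5,684 is 5,684/11,760 of the full $11,760, so 6,076/11,760 of the $15,000 range has been used: income = $32,000 + $15,000 × 6,076/11,760 = $39,750.

$39,750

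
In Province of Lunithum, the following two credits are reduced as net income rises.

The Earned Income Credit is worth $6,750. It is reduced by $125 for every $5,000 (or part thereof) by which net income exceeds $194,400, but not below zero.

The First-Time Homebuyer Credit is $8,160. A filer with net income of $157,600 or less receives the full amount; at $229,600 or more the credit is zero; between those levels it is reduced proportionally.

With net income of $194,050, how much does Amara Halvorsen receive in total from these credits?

Earned Income Credit: $194,050 is at or below the $194,400 threshold, so the full $6,750 applies.
First-Time Homebuyer Credit: $194,050 is $36,450 into a $72,000 phase-out range, leaving 35,550/72,000 of the credit: $8,160 × 35,550/72,000 = $4,029.
Total: $6,750 + $4,029 = $10,779.

$10,779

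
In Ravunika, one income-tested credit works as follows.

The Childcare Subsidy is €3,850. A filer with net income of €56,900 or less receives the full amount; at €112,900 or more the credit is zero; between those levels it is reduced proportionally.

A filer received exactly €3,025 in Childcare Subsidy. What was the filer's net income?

€3,025 is 3,025/3,850 of the full €3,850, so 825/3,850 of the €56,000 range has been used: income = €56,900 + €56,000 × 825/3,850 = €68,900.

€68,900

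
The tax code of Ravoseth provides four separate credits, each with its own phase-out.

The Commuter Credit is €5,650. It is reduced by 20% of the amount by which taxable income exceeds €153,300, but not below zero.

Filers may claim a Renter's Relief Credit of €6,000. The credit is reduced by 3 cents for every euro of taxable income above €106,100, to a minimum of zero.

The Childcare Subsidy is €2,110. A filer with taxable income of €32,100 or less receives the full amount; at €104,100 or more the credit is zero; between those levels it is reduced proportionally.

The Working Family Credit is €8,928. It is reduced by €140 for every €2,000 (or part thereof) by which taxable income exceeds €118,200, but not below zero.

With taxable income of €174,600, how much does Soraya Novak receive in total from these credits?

€10,203

Commuter Credit: 20% of the €21,300 excess over €153,300 is €4,260; credit = €5,650 − €4,260 = €1,390.
Renter's Relief Credit: 3% of the €68,500 excess over €106,100 is €2,055; credit = €6,000 − €2,055 = €3,945.
Childcare Subsidy: €174,600 is at or above €104,100, so the credit is €0.
Working Family Credit: income exceeds €118,200 by €56,400, which is 29 full-or-partial €2,000 increments; reduction = 29 × €140 = €4,060, leaving €4,868.
Total: €1,390 + €3,945 + €0 + €4,868 = €10,203.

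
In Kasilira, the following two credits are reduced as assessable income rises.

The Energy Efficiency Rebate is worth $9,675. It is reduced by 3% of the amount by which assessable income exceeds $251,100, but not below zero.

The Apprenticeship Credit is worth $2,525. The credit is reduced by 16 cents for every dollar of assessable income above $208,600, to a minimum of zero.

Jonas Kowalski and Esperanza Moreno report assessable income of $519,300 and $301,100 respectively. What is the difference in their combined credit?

Jonas ($519,300): Energy Efficiency Rebate: 3% of the $268,200 excess over $251,100 is $8,046; credit = $9,675 − $8,046 = $1,629. Apprenticeship Credit: 16% of the $310,700 excess over $208,600 is $49,712 ≥ base, so the credit is $0. total $1,629 + $0 = $1,629
Esperanza ($301,100): Energy Efficiency Rebate: 3% of the $50,000 excess over $251,100 is $1,500; credit = $9,675 − $1,500 = $8,175. Apprenticeship Credit: 16% of the $92,500 excess over $208,600 is $14,800 ≥ base, so the credit is $0. total $8,175 + $0 = $8,175
Difference: |$1,629 − $8,175| = $6,546.

$6,546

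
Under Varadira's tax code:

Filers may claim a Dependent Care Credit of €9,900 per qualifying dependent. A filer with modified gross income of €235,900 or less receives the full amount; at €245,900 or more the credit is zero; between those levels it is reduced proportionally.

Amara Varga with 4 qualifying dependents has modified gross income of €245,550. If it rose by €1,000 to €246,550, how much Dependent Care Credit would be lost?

€1,386

At €245,550 — base = 4 × €9,900 = €39,600. €245,550 is €9,650 into a €10,000 phase-out range, leaving 350/10,000 of the credit: €39,600 × 350/10,000 = €1,386.
At €246,550 — base = 4 × €9,900 = €39,600. €246,550 is at or above €245,900, so the credit is €0.
Lost: €1,386 − €0 = €1,386.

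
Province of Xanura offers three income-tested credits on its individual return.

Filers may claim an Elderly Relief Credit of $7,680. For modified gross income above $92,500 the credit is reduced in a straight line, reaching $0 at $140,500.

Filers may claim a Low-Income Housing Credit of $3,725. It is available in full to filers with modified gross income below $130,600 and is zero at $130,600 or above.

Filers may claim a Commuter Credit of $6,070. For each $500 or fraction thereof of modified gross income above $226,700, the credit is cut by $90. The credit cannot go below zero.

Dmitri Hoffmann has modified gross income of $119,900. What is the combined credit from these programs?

$13,091

Elderly Relief Credit: $119,900 is $27,400 into a $48,000 phase-out range, leaving 20,600/48,000 of the credit: $7,680 × 20,600/48,000 = $3,296.
Low-Income Housing Credit: $119,900 is below the $130,600 cutoff, so the full $3,725 applies.
Commuter Credit: $119,900 is at or below the $226,700 threshold, so the full $6,070 applies.
Total: $3,296 + $3,725 + $6,070 = $13,091.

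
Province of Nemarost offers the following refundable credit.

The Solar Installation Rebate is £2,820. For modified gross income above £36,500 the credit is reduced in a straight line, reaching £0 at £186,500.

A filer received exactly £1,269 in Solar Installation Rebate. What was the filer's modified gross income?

£119,000

£1,269 is 1,269/2,820 of the full £2,820, so 1,551/2,820 of the £150,000 range has been used: income = £36,500 + £150,000 × 1,551/2,820 = £119,000.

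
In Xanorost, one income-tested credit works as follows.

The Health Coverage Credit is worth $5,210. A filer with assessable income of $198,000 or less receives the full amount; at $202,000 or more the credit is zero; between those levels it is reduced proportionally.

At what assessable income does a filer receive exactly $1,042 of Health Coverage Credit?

$201,200

$1,042 is 1,042/5,210 of the full $5,210, so 4,168/5,210 of the $4,000 range has been used: income = $198,000 + $4,000 × 4,168/5,210 = $201,200.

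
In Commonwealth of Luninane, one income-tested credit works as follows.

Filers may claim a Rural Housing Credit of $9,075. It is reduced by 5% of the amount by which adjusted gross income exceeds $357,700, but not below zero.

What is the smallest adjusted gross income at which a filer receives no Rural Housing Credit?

The credit falls by 5% of each dollar above $357,700, so it reaches zero when the excess is $9,075 / 5% = $181,500: income = $357,700 + $181,500 = $539,200.

$539,200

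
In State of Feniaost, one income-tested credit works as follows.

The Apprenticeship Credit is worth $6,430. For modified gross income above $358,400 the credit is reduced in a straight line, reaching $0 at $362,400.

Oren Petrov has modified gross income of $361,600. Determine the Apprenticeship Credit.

$1,286

Apprenticeship Credit: $361,600 is $3,200 into a $4,000 phase-out range, leaving 800/4,000 of the credit: $6,430 × 800/4,000 = $1,286.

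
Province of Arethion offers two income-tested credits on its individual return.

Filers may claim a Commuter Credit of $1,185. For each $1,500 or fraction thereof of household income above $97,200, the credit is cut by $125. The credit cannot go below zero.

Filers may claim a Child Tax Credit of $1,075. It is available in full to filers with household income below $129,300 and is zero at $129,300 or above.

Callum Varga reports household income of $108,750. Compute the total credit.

$1,260

Commuter Credit: income exceeds $97,200 by $11,550, which is 8 full-or-partial $1,500 increments; reduction = 8 × $125 = $1,000, leaving $185.
Child Tax Credit: $108,750 is below the $129,300 cutoff, so the full $1,075 applies.
Total: $185 + $1,075 = $1,260.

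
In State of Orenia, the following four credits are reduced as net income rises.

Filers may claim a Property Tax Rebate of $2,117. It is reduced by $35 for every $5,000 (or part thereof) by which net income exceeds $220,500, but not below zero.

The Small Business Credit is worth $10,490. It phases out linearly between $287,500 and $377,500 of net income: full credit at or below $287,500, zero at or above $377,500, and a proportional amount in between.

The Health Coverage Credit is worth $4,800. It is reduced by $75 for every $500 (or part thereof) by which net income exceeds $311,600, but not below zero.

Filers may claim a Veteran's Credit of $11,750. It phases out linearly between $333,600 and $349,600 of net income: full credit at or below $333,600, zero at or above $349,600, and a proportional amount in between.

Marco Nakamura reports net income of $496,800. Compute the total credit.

$157

Property Tax Rebate: income exceeds $220,500 by $276,300, which is 56 full-or-partial $5,000 increments; reduction = 56 × $35 = $1,960, leaving $157.
Small Business Credit: $496,800 is at or above $377,500, so the credit is $0.
Health Coverage Credit: income exceeds $311,600 by $185,200 → 371 increments × $75 = $27,825 ≥ base, so the credit is $0.
Veteran's Credit: $496,800 is at or above $349,600, so the credit is $0.
Total: $157 + $0 + $0 + $0 = $157.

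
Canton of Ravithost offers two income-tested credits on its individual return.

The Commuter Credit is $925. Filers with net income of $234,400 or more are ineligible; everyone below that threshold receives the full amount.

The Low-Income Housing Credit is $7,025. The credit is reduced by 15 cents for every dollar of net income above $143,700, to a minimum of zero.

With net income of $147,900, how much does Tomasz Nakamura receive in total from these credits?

$7,320

Commuter Credit: $147,900 is below the $234,400 cutoff, so the full $925 applies.
Low-Income Housing Credit: 15% of the $4,200 excess over $143,700 is $630; credit = $7,025 − $630 = $6,395.
Total: $925 + $6,395 = $7,320.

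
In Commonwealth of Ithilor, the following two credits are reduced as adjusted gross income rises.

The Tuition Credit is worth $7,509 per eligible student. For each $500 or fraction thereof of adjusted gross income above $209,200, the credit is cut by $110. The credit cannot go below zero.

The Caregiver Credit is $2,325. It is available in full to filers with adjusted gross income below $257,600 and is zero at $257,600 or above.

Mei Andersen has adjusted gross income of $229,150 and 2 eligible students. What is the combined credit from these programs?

$12,943

Tuition Credit: base = 2 × $7,509 = $15,018. income exceeds $209,200 by $19,950, which is 40 full-or-partial $500 increments; reduction = 40 × $110 = $4,400, leaving $10,618.
Caregiver Credit: $229,150 is below the $257,600 cutoff, so the full $2,325 applies.
Total: $10,618 + $2,325 = $12,943.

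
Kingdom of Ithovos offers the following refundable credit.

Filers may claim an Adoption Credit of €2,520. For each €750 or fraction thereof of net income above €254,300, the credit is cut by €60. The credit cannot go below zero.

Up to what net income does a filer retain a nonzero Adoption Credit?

After 41 increments the reduction is 41 × €60 = €2,460, leaving €60; one more increment wipes it out. Increment 41 ends at excess 41 × €750 = €30,750, so the highest qualifying income is €254,300 + €30,750 = €285,050.

€285,050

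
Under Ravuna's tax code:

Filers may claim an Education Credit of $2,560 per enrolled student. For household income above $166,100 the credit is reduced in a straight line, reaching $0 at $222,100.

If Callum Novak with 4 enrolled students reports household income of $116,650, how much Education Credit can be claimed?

$10,240

Education Credit: base = 4 × $2,560 = $10,240. $116,650 is at or below the $166,100 threshold, so the full $10,240 applies.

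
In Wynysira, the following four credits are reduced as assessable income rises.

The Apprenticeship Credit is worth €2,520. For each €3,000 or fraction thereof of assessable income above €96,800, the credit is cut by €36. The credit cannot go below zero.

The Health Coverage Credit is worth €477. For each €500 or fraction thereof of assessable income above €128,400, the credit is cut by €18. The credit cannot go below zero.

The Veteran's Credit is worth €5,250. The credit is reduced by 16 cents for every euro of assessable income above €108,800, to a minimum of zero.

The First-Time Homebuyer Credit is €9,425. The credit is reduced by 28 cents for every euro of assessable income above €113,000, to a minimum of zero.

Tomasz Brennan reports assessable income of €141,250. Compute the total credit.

€3,562

Apprenticeship Credit: income exceeds €96,800 by €44,450, which is 15 full-or-partial €3,000 increments; reduction = 15 × €36 = €540, leaving €1,980.
Health Coverage Credit: income exceeds €128,400 by €12,850, which is 26 full-or-partial €500 increments; reduction = 26 × €18 = €468, leaving €9.
Veteran's Credit: 16% of the €32,450 excess over €108,800 is €5,192; credit = €5,250 − €5,192 = €58.
First-Time Homebuyer Credit: 28% of the €28,250 excess over €113,000 is €7,910; credit = €9,425 − €7,910 = €1,515.
Total: €1,980 + €9 + €58 + €1,515 = €3,562.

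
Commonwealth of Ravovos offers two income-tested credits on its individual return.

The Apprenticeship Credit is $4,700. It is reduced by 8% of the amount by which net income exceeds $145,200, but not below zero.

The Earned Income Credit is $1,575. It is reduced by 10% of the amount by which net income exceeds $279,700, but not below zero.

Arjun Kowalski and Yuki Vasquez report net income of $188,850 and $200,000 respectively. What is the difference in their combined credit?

Arjun ($188,850): Apprenticeship Credit: 8% of the $43,650 excess over $145,200 is $3,492; credit = $4,700 − $3,492 = $1,208. Earned Income Credit: $188,850 is at or below the $279,700 threshold, so the full $1,575 applies. total $1,208 + $1,575 = $2,783
Yuki ($200,000): Apprenticeship Credit: 8% of the $54,800 excess over $145,200 is $4,384; credit = $4,700 − $4,384 = $316. Earned Income Credit: $200,000 is at or below the $279,700 threshold, so the full $1,575 applies. total $316 + $1,575 = $1,891
Difference: |$2,783 − $1,891| = $892.

$892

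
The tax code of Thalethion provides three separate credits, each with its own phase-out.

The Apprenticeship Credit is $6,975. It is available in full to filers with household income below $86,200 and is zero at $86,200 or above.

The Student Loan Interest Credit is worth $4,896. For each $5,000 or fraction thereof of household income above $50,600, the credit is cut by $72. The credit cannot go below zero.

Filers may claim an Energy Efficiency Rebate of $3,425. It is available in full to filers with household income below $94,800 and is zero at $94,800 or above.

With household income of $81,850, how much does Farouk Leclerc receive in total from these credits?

$14,792

Apprenticeship Credit: $81,850 is below the $86,200 cutoff, so the full $6,975 applies.
Student Loan Interest Credit: income exceeds $50,600 by $31,250, which is 7 full-or-partial $5,000 increments; reduction = 7 × $72 = $504, leaving $4,392.
Energy Efficiency Rebate: $81,850 is below the $94,800 cutoff, so the full $3,425 applies.
Total: $6,975 + $4,392 + $3,425 = $14,792.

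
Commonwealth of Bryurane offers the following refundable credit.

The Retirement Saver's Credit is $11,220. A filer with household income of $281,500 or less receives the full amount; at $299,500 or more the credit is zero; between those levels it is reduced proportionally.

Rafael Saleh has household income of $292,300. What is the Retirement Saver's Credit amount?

$4,488

Retirement Saver's Credit: $292,300 is $10,800 into a $18,000 phase-out range, leaving 7,200/18,000 of the credit: $11,220 × 7,200/18,000 = $4,488.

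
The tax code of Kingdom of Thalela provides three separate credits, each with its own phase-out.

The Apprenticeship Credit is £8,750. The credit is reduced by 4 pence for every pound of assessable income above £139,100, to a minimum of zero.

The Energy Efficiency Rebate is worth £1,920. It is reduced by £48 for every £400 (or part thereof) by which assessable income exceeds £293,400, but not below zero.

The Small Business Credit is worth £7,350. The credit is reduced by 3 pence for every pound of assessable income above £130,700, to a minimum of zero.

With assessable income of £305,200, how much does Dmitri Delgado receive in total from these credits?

£4,701

Apprenticeship Credit: 4% of the £166,100 excess over £139,100 is £6,644; credit = £8,750 − £6,644 = £2,106.
Energy Efficiency Rebate: income exceeds £293,400 by £11,800, which is 30 full-or-partial £400 increments; reduction = 30 × £48 = £1,440, leaving £480.
Small Business Credit: 3% of the £174,500 excess over £130,700 is £5,235; credit = £7,350 − £5,235 = £2,115.
Total: £2,106 + £480 + £2,115 = £4,701.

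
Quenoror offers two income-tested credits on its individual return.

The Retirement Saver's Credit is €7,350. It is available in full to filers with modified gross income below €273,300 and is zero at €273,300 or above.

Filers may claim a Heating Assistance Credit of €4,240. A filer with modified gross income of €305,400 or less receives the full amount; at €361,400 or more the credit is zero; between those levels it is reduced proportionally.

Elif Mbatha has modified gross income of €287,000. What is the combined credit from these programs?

€4,240

Retirement Saver's Credit: €287,000 meets or exceeds the €273,300 cutoff, so the credit is €0.
Heating Assistance Credit: €287,000 is at or below the €305,400 threshold, so the full €4,240 applies.
Total: €0 + €4,240 = €4,240.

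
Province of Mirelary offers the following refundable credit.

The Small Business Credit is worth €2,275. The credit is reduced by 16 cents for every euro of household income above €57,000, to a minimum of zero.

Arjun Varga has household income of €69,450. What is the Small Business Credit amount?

€283

Small Business Credit: 16% of the €12,450 excess over €57,000 is €1,992; credit = €2,275 − €1,992 = €283.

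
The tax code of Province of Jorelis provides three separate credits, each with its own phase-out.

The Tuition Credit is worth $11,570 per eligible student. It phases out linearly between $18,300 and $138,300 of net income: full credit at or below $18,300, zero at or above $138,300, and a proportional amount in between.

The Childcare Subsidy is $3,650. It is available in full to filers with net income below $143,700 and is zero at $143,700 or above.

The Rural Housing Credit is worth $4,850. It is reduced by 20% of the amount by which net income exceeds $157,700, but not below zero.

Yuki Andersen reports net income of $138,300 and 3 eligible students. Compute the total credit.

$8,500

Tuition Credit: base = 3 × $11,570 = $34,710. $138,300 is at or above $138,300, so the credit is $0.
Childcare Subsidy: $138,300 is below the $143,700 cutoff, so the full $3,650 applies.
Rural Housing Credit: $138,300 is at or below the $157,700 threshold, so the full $4,850 applies.
Total: $0 + $3,650 + $4,850 = $8,500.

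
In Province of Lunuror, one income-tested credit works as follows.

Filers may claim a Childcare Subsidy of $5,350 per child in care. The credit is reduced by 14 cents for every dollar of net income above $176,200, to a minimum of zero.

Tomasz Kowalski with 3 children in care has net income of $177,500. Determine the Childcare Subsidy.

$15,868

Childcare Subsidy: base = 3 × $5,350 = $16,050. 14% of the $1,300 excess over $176,200 is $182; credit = $16,050 − $182 = $15,868.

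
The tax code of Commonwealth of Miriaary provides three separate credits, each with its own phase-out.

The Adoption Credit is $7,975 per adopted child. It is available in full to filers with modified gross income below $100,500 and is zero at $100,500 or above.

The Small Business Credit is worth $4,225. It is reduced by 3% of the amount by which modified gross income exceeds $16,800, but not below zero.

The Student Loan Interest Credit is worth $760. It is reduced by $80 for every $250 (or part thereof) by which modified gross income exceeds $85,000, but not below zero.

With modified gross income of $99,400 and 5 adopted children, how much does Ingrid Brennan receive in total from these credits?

$41,622

Adoption Credit: base = 5 × $7,975 = $39,875. $99,400 is below the $100,500 cutoff, so the full $39,875 applies.
Small Business Credit: 3% of the $82,600 excess over $16,800 is $2,478; credit = $4,225 − $2,478 = $1,747.
Student Loan Interest Credit: income exceeds $85,000 by $14,400 → 58 increments × $80 = $4,640 ≥ base, so the credit is $0.
Total: $39,875 + $1,747 + $0 = $41,622.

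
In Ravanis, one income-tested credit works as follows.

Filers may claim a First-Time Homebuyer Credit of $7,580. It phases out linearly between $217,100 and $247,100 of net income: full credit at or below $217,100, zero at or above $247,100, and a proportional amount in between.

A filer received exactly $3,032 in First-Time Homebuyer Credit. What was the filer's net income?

$3,032 is 3,032/7,580 of the full $7,580, so 4,548/7,580 of the $30,000 range has been used: income = $217,100 + $30,000 × 4,548/7,580 = $235,100.

$235,100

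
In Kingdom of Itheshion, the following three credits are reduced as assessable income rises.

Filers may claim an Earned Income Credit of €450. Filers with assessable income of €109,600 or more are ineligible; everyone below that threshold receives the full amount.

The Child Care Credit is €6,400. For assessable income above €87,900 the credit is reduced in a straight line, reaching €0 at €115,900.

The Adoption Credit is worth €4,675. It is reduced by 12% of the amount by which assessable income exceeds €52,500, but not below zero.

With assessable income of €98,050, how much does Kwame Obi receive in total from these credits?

€4,530

Earned Income Credit: €98,050 is below the €109,600 cutoff, so the full €450 applies.
Child Care Credit: €98,050 is €10,150 into a €28,000 phase-out range, leaving 17,850/28,000 of the credit: €6,400 × 17,850/28,000 = €4,080.
Adoption Credit: 12% of the €45,550 excess over €52,500 is €5,466 ≥ base, so the credit is €0.
Total: €450 + €4,080 + €0 = €4,530.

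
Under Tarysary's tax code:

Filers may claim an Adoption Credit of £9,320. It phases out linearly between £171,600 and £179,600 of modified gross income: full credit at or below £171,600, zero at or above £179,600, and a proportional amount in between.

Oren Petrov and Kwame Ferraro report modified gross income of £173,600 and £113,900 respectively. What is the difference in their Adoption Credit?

Oren (£173,600): Adoption Credit: £173,600 is £2,000 into a £8,000 phase-out range, leaving 6,000/8,000 of the credit: £9,320 × 6,000/8,000 = £6,990.
Kwame (£113,900): Adoption Credit: £113,900 is at or below the £171,600 threshold, so the full £9,320 applies.
Difference: |£6,990 − £9,320| = £2,330.

£2,330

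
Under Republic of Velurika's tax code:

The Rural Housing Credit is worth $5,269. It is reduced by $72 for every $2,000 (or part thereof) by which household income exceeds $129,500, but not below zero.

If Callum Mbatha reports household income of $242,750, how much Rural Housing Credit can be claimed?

Rural Housing Credit: income exceeds $129,500 by $113,250, which is 57 full-or-partial $2,000 increments; reduction = 57 × $72 = $4,104, leaving $1,165.

$1,165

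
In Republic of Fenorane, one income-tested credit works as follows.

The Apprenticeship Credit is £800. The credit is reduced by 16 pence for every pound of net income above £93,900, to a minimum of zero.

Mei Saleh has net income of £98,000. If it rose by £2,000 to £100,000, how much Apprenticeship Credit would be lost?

£144

At £98,000 — 16% of the £4,100 excess over £93,900 is £656; credit = £800 − £656 = £144.
At £100,000 — 16% of the £6,100 excess over £93,900 is £976 ≥ base, so the credit is £0.
Lost: £144 − £0 = £144.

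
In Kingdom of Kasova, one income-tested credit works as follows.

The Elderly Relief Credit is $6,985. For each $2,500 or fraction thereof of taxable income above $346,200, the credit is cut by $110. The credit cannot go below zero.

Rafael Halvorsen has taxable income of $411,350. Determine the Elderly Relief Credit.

Elderly Relief Credit: income exceeds $346,200 by $65,150, which is 27 full-or-partial $2,500 increments; reduction = 27 × $110 = $2,970, leaving $4,015.

$4,015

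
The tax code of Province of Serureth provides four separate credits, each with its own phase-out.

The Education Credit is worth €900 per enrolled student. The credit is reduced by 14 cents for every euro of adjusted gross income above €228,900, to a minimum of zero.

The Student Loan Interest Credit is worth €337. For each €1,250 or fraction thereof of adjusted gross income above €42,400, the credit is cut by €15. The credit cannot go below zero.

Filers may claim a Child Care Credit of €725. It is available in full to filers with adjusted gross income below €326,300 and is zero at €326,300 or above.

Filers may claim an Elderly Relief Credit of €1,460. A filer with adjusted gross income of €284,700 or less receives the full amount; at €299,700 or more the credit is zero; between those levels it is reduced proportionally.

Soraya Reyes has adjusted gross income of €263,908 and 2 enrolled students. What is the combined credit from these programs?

Education Credit: base = 2 × €900 = €1,800. 14% of the €35,008 excess over €228,900 is €4,901.12 ≥ base, so the credit is €0.
Student Loan Interest Credit: income exceeds €42,400 by €221,508 → 178 increments × €15 = €2,670 ≥ base, so the credit is €0.
Child Care Credit: €263,908 is below the €326,300 cutoff, so the full €725 applies.
Elderly Relief Credit: €263,908 is at or below the €284,700 threshold, so the full €1,460 applies.
Total: €0 + €0 + €725 + €1,460 = €2,185.

€2,185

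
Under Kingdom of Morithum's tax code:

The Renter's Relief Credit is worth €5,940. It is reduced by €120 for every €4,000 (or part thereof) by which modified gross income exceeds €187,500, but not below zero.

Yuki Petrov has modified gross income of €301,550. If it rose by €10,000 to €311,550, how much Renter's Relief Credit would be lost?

€360

At €301,550 — income exceeds €187,500 by €114,050, which is 29 full-or-partial €4,000 increments; reduction = 29 × €120 = €3,480, leaving €2,460.
At €311,550 — income exceeds €187,500 by €124,050, which is 32 full-or-partial €4,000 increments; reduction = 32 × €120 = €3,840, leaving €2,100.
Lost: €2,460 − €2,100 = €360.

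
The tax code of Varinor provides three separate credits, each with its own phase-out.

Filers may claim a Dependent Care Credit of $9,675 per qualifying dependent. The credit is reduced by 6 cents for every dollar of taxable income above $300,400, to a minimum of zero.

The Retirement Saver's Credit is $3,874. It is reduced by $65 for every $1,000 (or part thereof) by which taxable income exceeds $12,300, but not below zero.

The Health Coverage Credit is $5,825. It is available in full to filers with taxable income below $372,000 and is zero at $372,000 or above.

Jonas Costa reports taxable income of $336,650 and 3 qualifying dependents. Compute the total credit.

$32,675

Dependent Care Credit: base = 3 × $9,675 = $29,025. 6% of the $36,250 excess over $300,400 is $2,175; credit = $29,025 − $2,175 = $26,850.
Retirement Saver's Credit: income exceeds $12,300 by $324,350 → 325 increments × $65 = $21,125 ≥ base, so the credit is $0.
Health Coverage Credit: $336,650 is below the $372,000 cutoff, so the full $5,825 applies.
Total: $26,850 + $0 + $5,825 = $32,675.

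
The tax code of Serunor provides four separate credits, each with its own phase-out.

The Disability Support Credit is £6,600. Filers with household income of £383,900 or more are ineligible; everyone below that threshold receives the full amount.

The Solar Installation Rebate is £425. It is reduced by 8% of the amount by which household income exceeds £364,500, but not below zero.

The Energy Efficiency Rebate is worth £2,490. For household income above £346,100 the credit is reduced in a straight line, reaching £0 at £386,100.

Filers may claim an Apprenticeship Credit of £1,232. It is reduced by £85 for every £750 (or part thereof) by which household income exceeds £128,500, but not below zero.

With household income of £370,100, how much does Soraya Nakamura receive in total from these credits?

Disability Support Credit: £370,100 is below the £383,900 cutoff, so the full £6,600 applies.
Solar Installation Rebate: 8% of the £5,600 excess over £364,500 is £448 ≥ base, so the credit is £0.
Energy Efficiency Rebate: £370,100 is £24,000 into a £40,000 phase-out range, leaving 16,000/40,000 of the credit: £2,490 × 16,000/40,000 = £996.
Apprenticeship Credit: income exceeds £128,500 by £241,600 → 323 increments × £85 = £27,455 ≥ base, so the credit is £0.
Total: £6,600 + £0 + £996 + £0 = £7,596.

£7,596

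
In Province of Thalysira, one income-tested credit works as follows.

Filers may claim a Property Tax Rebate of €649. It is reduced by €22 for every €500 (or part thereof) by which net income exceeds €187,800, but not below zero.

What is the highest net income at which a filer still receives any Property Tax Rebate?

After 29 increments the reduction is 29 × €22 = €638, leaving €11; one more increment wipes it out. Increment 29 ends at excess 29 × €500 = €14,500, so the highest qualifying income is €187,800 + €14,500 = €202,300.

€202,300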